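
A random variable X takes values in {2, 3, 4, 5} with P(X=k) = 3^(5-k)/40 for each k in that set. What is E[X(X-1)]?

E[X(X-1)] = Σ x(x-1)·P(X=x)
 = 2·27/40 + 6·9/40 + 12·3/40 + 20·1/40
 = 27/20 + 27/20 + 9/10 + 1/2
 = 41/10

4.1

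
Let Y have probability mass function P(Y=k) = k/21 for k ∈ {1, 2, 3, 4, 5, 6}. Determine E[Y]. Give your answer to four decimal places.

4.3333

E[Y] = Σ y·P(Y=y)
 = 1·1/21 + 2·2/21 + 3·1/7 + 4·4/21 + 5·5/21 + 6·2/7
 = 1/21 + 4/21 + 3/7 + 16/21 + 25/21 + 12/7
 = 13/3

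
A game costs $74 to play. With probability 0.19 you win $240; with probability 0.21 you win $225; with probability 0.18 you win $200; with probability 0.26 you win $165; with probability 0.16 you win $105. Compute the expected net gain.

114.55

E[payout] = 240·0.19 + 225·0.21 + 200·0.18 + 165·0.26 + 105·0.16
 = 45.6 + 47.25 + 36 + 42.9 + 16.8
 = 188.55
Net = 188.55 - 74 = 114.55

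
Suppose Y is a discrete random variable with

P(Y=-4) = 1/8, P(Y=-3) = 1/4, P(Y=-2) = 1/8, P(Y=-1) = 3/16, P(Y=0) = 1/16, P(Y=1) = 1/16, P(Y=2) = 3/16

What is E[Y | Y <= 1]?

-2

P(Y <= 1) = 1/8 + 1/4 + 1/8 + 3/16 + 1/16 + 1/16 = 13/16.
E[Y | Y <= 1] = [(-4)·1/8 + (-3)·1/4 + (-2)·1/8 + (-1)·3/16 + 0·1/16 + 1·1/16] / (13/16)
 = -13/8 / (13/16)
 = -2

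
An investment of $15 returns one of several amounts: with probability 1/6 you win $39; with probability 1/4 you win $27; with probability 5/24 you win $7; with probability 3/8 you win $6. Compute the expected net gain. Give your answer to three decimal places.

E[payout] = 39·1/6 + 27·1/4 + 7·5/24 + 6·3/8
 = 13/2 + 27/4 + 35/24 + 9/4
 = 407/24
Net = 407/24 - 15 = 47/24

1.958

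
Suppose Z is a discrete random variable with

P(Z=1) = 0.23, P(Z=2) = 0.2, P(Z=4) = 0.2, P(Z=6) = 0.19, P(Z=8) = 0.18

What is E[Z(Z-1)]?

E[Z(Z-1)] = Σ z(z-1)·P(Z=z)
 = 0·0.23 + 2·0.2 + 12·0.2 + 30·0.19 + 56·0.18
 = 0 + 0.4 + 2.4 + 5.7 + 10.08
 = 18.58

18.58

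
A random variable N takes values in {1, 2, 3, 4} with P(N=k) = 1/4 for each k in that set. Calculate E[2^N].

E[2^N] = Σ 2^n·P(N=n)
 = 2·1/4 + 4·1/4 + 8·1/4 + 16·1/4
 = 1/2 + 1 + 2 + 4
 = 15/2

7.5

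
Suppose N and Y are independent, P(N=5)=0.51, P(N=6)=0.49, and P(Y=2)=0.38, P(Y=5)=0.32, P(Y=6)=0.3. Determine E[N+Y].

E[N+Y] = Σ_n Σ_y (n+y) · P(N=n)P(Y=y)
 = 7·0.1938 + 10·0.1632 + 11·0.153 + 8·0.1862 + 11·0.1568 + 12·0.147
 = 1.3566 + 1.632 + 1.683 + 1.4896 + 1.7248 + 1.764
 = 9.65

9.65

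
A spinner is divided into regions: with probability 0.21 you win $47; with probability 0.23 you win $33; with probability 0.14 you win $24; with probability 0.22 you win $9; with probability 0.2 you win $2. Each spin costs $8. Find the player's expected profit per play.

15.2

E[payout] = 47·0.21 + 33·0.23 + 24·0.14 + 9·0.22 + 2·0.2
 = 9.87 + 7.59 + 3.36 + 1.98 + 0.4
 = 23.2
Net = 23.2 - 8 = 15.2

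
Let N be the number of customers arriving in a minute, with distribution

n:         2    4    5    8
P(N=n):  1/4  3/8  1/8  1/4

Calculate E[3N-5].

8.875

E[3N-5] = Σ (3n-5)·P(N=n)
 = 1·1/4 + 7·3/8 + 10·1/8 + 19·1/4
 = 1/4 + 21/8 + 5/4 + 19/4
 = 71/8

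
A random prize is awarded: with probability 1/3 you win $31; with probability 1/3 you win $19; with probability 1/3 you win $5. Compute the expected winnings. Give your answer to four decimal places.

E[payout] = 31·1/3 + 19·1/3 + 5·1/3
 = 31/3 + 19/3 + 5/3
 = 55/3

18.3333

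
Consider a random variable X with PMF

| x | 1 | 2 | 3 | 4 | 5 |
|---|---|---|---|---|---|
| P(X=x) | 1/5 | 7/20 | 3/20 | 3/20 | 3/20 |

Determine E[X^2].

E[X^2] = Σ x^2·P(X=x)
 = 1·1/5 + 4·7/20 + 9·3/20 + 16·3/20 + 25·3/20
 = 1/5 + 7/5 + 27/20 + 12/5 + 15/4
 = 91/10

9.1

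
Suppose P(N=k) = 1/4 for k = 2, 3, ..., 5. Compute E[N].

3.5

E[N] = Σ n·P(N=n)
 = 2·1/4 + 3·1/4 + 4·1/4 + 5·1/4
 = 1/2 + 3/4 + 1 + 5/4
 = 7/2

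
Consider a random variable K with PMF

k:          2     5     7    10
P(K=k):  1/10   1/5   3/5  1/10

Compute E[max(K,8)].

8.2

E[max(K,8)] = Σ max(k,8)·P(K=k)
 = 8·1/10 + 8·1/5 + 8·3/5 + 10·1/10
 = 4/5 + 8/5 + 24/5 + 1
 = 41/5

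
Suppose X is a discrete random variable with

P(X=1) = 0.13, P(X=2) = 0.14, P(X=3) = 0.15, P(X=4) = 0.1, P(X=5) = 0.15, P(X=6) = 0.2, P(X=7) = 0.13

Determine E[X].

E[X] = Σ x·P(X=x)
 = 1·0.13 + 2·0.14 + 3·0.15 + 4·0.1 + 5·0.15 + 6·0.2 + 7·0.13
 = 0.13 + 0.28 + 0.45 + 0.4 + 0.75 + 1.2 + 0.91
 = 4.12

4.12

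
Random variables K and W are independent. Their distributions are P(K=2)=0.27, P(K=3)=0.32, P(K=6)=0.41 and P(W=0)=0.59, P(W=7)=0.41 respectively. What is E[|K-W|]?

E[|K-W|] = Σ_k Σ_w |k-w| · P(K=k)P(W=w)
 = 2·0.1593 + 5·0.1107 + 3·0.1888 + 4·0.1312 + 6·0.2419 + 1·0.1681
 = 0.3186 + 0.5535 + 0.5664 + 0.5248 + 1.4514 + 0.1681
 = 3.5828

3.5828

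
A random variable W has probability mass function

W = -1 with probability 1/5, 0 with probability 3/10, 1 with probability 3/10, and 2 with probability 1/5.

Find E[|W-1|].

0.9

E[|W-1|] = Σ |w-1|·P(W=w)
 = 2·1/5 + 1·3/10 + 0·3/10 + 1·1/5
 = 2/5 + 3/10 + 0 + 1/5
 = 9/10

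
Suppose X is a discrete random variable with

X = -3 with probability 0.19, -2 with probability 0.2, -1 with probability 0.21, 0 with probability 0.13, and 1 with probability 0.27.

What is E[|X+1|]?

E[|X+1|] = Σ |x+1|·P(X=x)
 = 2·0.19 + 1·0.2 + 0·0.21 + 1·0.13 + 2·0.27
 = 0.38 + 0.2 + 0 + 0.13 + 0.54
 = 1.25

1.25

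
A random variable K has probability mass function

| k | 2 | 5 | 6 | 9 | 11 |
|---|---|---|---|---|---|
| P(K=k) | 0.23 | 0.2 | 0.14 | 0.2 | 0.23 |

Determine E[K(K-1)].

48.36

E[K(K-1)] = Σ k(k-1)·P(K=k)
 = 2·0.23 + 20·0.2 + 30·0.14 + 72·0.2 + 110·0.23
 = 0.46 + 4 + 4.2 + 14.4 + 25.3
 = 48.36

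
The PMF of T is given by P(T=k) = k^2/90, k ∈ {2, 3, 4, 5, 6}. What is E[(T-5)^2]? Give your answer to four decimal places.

E[(T-5)^2] = Σ (t-5)^2·P(T=t)
 = 9·2/45 + 4·1/10 + 1·8/45 + 0·5/18 + 1·2/5
 = 2/5 + 2/5 + 8/45 + 0 + 2/5
 = 62/45

1.3778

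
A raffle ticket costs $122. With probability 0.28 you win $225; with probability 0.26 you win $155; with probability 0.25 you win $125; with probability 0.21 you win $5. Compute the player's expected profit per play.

E[payout] = 225·0.28 + 155·0.26 + 125·0.25 + 5·0.21
 = 63 + 40.3 + 31.25 + 1.05
 = 135.6
Net = 135.6 - 122 = 13.6

13.6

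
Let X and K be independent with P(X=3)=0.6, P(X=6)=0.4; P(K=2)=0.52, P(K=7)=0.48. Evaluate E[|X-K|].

2.488

E[|X-K|] = Σ_x Σ_k |x-k| · P(X=x)P(K=k)
 = 1·0.312 + 4·0.288 + 4·0.208 + 1·0.192
 = 0.312 + 1.152 + 0.832 + 0.192
 = 2.488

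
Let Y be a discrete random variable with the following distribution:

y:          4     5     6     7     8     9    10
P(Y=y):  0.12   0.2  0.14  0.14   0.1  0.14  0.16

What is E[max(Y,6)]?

7.4

E[max(Y,6)] = Σ max(y,6)·P(Y=y)
 = 6·0.12 + 6·0.2 + 6·0.14 + 7·0.14 + 8·0.1 + 9·0.14 + 10·0.16
 = 0.72 + 1.2 + 0.84 + 0.98 + 0.8 + 1.26 + 1.6
 = 7.4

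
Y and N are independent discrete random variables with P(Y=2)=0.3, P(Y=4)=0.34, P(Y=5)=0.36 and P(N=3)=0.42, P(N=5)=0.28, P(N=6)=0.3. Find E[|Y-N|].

1.5904

E[|Y-N|] = Σ_y Σ_n |y-n| · P(Y=y)P(N=n)
 = 1·0.126 + 3·0.084 + 4·0.09 + 1·0.1428 + 1·0.0952 + 2·0.102 + 2·0.1512 + 0·0.1008 + 1·0.108
 = 0.126 + 0.252 + 0.36 + 0.1428 + 0.0952 + 0.204 + 0.3024 + 0 + 0.108
 = 1.5904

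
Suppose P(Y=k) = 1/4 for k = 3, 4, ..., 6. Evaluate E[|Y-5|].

1

E[|Y-5|] = Σ |y-5|·P(Y=y)
 = 2·1/4 + 1·1/4 + 0·1/4 + 1·1/4
 = 1/2 + 1/4 + 0 + 1/4
 = 1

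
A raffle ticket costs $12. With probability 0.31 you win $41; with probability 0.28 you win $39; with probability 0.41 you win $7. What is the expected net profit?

E[payout] = 41·0.31 + 39·0.28 + 7·0.41
 = 12.71 + 10.92 + 2.87
 = 26.5
Net = 26.5 - 12 = 14.5

14.5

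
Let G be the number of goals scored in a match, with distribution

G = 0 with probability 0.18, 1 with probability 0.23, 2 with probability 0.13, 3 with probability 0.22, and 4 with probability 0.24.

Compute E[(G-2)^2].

2.13

E[(G-2)^2] = Σ (g-2)^2·P(G=g)
 = 4·0.18 + 1·0.23 + 0·0.13 + 1·0.22 + 4·0.24
 = 0.72 + 0.23 + 0 + 0.22 + 0.96
 = 2.13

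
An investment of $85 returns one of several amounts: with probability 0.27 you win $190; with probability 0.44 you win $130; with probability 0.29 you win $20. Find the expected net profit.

E[payout] = 190·0.27 + 130·0.44 + 20·0.29
 = 51.3 + 57.2 + 5.8
 = 114.3
Net = 114.3 - 85 = 29.3

29.3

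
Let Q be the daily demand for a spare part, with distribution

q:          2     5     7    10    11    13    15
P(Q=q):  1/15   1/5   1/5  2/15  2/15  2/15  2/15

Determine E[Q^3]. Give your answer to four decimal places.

E[Q^3] = Σ q^3·P(Q=q)
 = 8·1/15 + 125·1/5 + 343·1/5 + 1000·2/15 + 1331·2/15 + 2197·2/15 + 3375·2/15
 = 8/15 + 25 + 343/5 + 400/3 + 2662/15 + 4394/15 + 450
 = 17218/15

1147.8667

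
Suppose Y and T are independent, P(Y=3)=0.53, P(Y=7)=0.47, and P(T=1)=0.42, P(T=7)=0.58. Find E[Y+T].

9.36

E[Y+T] = Σ_y Σ_t (y+t) · P(Y=y)P(T=t)
 = 4·0.2226 + 10·0.3074 + 8·0.1974 + 14·0.2726
 = 0.8904 + 3.074 + 1.5792 + 3.8164
 = 9.36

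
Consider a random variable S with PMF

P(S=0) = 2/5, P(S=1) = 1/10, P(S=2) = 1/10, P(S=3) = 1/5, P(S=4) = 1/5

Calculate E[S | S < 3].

P(S < 3) = 2/5 + 1/10 + 1/10 = 3/5.
E[S | S < 3] = [0·2/5 + 1·1/10 + 2·1/10] / (3/5)
 = 3/10 / (3/5)
 = 1/2

0.5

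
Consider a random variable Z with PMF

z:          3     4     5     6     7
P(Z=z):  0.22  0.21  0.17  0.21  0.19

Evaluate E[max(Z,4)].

5.16

E[max(Z,4)] = Σ max(z,4)·P(Z=z)
 = 4·0.22 + 4·0.21 + 5·0.17 + 6·0.21 + 7·0.19
 = 0.88 + 0.84 + 0.85 + 1.26 + 1.33
 = 5.16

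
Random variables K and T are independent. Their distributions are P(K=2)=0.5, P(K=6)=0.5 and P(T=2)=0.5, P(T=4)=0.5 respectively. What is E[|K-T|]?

E[|K-T|] = Σ_k Σ_t |k-t| · P(K=k)P(T=t)
 = 0·0.25 + 2·0.25 + 4·0.25 + 2·0.25
 = 0 + 0.5 + 1 + 0.5
 = 2

2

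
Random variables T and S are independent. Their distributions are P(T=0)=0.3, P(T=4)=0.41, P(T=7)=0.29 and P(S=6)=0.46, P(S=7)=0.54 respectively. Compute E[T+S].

10.21

E[T+S] = Σ_t Σ_s (t+s) · P(T=t)P(S=s)
 = 6·0.138 + 7·0.162 + 10·0.1886 + 11·0.2214 + 13·0.1334 + 14·0.1566
 = 0.828 + 1.134 + 1.886 + 2.4354 + 1.7342 + 2.1924
 = 10.21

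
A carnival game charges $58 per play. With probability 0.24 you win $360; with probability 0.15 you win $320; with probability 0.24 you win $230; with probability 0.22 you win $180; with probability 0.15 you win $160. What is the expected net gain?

195.2

E[payout] = 360·0.24 + 320·0.15 + 230·0.24 + 180·0.22 + 160·0.15
 = 86.4 + 48 + 55.2 + 39.6 + 24
 = 253.2
Net = 253.2 - 58 = 195.2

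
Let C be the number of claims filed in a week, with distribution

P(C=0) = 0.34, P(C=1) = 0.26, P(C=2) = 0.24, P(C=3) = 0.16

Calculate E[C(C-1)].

E[C(C-1)] = Σ c(c-1)·P(C=c)
 = 0·0.34 + 0·0.26 + 2·0.24 + 6·0.16
 = 0 + 0 + 0.48 + 0.96
 = 1.44

1.44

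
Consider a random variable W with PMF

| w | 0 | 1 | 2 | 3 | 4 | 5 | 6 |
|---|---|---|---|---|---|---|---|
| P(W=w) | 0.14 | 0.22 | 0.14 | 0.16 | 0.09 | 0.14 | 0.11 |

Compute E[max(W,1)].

E[max(W,1)] = Σ max(w,1)·P(W=w)
 = 1·0.14 + 1·0.22 + 2·0.14 + 3·0.16 + 4·0.09 + 5·0.14 + 6·0.11
 = 0.14 + 0.22 + 0.28 + 0.48 + 0.36 + 0.7 + 0.66
 = 2.84

2.84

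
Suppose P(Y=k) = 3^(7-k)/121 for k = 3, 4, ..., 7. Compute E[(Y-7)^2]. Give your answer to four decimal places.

13.0413

E[(Y-7)^2] = Σ (y-7)^2·P(Y=y)
 = 16·81/121 + 9·27/121 + 4·9/121 + 1·3/121 + 0·1/121
 = 1296/121 + 243/121 + 36/121 + 3/121 + 0
 = 1578/121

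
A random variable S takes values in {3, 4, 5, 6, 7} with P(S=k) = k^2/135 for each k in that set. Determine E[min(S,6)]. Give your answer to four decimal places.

5.3778

E[min(S,6)] = Σ min(s,6)·P(S=s)
 = 3·1/15 + 4·16/135 + 5·5/27 + 6·4/15 + 6·49/135
 = 1/5 + 64/135 + 25/27 + 8/5 + 98/45
 = 242/45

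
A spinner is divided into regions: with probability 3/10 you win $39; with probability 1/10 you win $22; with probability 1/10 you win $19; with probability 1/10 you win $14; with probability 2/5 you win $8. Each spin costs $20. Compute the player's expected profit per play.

E[payout] = 39·3/10 + 22·1/10 + 19·1/10 + 14·1/10 + 8·2/5
 = 117/10 + 11/5 + 19/10 + 7/5 + 16/5
 = 102/5
Net = 102/5 - 20 = 2/5

0.4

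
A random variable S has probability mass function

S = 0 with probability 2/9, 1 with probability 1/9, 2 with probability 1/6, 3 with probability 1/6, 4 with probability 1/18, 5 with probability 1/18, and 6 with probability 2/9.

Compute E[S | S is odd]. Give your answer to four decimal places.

P(S is odd) = 1/9 + 1/6 + 1/18 = 1/3.
E[S | S is odd] = [1·1/9 + 3·1/6 + 5·1/18] / (1/3)
 = 8/9 / (1/3)
 = 8/3

2.6667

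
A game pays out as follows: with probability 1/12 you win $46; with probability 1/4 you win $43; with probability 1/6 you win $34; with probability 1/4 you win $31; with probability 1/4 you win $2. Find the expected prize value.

28.5

E[payout] = 46·1/12 + 43·1/4 + 34·1/6 + 31·1/4 + 2·1/4
 = 23/6 + 43/4 + 17/3 + 31/4 + 1/2
 = 57/2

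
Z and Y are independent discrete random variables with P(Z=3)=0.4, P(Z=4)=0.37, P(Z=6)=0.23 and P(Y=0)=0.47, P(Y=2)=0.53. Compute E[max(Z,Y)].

4.06

E[max(Z,Y)] = Σ_z Σ_y max(z,y) · P(Z=z)P(Y=y)
 = 3·0.188 + 3·0.212 + 4·0.1739 + 4·0.1961 + 6·0.1081 + 6·0.1219
 = 0.564 + 0.636 + 0.6956 + 0.7844 + 0.6486 + 0.7314
 = 4.06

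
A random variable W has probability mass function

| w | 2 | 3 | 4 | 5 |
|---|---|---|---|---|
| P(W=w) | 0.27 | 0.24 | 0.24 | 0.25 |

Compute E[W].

3.47

E[W] = Σ w·P(W=w)
 = 2·0.27 + 3·0.24 + 4·0.24 + 5·0.25
 = 0.54 + 0.72 + 0.96 + 1.25
 = 3.47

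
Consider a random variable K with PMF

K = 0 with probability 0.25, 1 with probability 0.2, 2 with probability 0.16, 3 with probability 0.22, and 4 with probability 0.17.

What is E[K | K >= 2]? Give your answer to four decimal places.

3.0182

P(K >= 2) = 0.16 + 0.22 + 0.17 = 0.55.
E[K | K >= 2] = [2·0.16 + 3·0.22 + 4·0.17] / 0.55
 = 1.66 / 0.55
 = 166/55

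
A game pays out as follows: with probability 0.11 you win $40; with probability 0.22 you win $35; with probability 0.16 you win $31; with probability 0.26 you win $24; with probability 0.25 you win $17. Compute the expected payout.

27.55

E[payout] = 40·0.11 + 35·0.22 + 31·0.16 + 24·0.26 + 17·0.25
 = 4.4 + 7.7 + 4.96 + 6.24 + 4.25
 = 27.55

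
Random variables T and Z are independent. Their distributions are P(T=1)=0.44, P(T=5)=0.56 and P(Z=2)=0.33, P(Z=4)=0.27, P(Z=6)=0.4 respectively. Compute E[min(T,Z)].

E[min(T,Z)] = Σ_t Σ_z min(t,z) · P(T=t)P(Z=z)
 = 1·0.1452 + 1·0.1188 + 1·0.176 + 2·0.1848 + 4·0.1512 + 5·0.224
 = 0.1452 + 0.1188 + 0.176 + 0.3696 + 0.6048 + 1.12
 = 2.5344

2.5344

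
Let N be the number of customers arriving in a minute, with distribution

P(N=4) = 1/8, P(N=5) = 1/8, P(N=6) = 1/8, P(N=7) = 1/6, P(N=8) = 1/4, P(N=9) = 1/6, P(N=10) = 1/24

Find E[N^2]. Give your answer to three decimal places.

E[N^2] = Σ n^2·P(N=n)
 = 16·1/8 + 25·1/8 + 36·1/8 + 49·1/6 + 64·1/4 + 81·1/6 + 100·1/24
 = 2 + 25/8 + 9/2 + 49/6 + 16 + 27/2 + 25/6
 = 1235/24

51.458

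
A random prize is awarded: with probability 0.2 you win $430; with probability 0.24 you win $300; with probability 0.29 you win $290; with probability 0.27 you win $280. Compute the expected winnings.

E[payout] = 430·0.2 + 300·0.24 + 290·0.29 + 280·0.27
 = 86 + 72 + 84.1 + 75.6
 = 317.7

317.7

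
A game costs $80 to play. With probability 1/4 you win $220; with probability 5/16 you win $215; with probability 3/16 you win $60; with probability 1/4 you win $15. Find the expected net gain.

E[payout] = 220·1/4 + 215·5/16 + 60·3/16 + 15·1/4
 = 55 + 1075/16 + 45/4 + 15/4
 = 2195/16
Net = 2195/16 - 80 = 915/16

57.1875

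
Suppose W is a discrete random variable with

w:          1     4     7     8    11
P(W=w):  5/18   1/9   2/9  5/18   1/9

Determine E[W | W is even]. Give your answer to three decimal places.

P(W is even) = 1/9 + 5/18 = 7/18.
E[W | W is even] = [4·1/9 + 8·5/18] / (7/18)
 = 8/3 / (7/18)
 = 48/7

6.857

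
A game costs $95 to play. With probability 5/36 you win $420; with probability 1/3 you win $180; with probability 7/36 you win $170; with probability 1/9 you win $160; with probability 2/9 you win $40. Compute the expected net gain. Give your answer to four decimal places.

E[payout] = 420·5/36 + 180·1/3 + 170·7/36 + 160·1/9 + 40·2/9
 = 175/3 + 60 + 595/18 + 160/9 + 80/9
 = 3205/18
Net = 3205/18 - 95 = 1495/18

83.0556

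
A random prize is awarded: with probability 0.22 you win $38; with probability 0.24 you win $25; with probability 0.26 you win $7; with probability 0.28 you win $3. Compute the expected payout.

E[payout] = 38·0.22 + 25·0.24 + 7·0.26 + 3·0.28
 = 8.36 + 6 + 1.82 + 0.84
 = 17.02

17.02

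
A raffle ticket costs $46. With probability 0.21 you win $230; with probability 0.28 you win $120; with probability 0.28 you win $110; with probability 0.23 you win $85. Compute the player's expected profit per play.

86.25

E[payout] = 230·0.21 + 120·0.28 + 110·0.28 + 85·0.23
 = 48.3 + 33.6 + 30.8 + 19.55
 = 132.25
Net = 132.25 - 46 = 86.25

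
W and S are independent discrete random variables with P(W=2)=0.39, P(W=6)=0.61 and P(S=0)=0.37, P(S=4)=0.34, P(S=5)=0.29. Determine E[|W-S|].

2.839

E[|W-S|] = Σ_w Σ_s |w-s| · P(W=w)P(S=s)
 = 2·0.1443 + 2·0.1326 + 3·0.1131 + 6·0.2257 + 2·0.2074 + 1·0.1769
 = 0.2886 + 0.2652 + 0.3393 + 1.3542 + 0.4148 + 0.1769
 = 2.839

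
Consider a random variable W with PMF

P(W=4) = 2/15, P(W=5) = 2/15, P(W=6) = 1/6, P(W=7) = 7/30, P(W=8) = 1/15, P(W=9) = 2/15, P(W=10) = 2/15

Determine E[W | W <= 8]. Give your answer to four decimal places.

P(W <= 8) = 2/15 + 2/15 + 1/6 + 7/30 + 1/15 = 11/15.
E[W | W <= 8] = [4·2/15 + 5·2/15 + 6·1/6 + 7·7/30 + 8·1/15] / (11/15)
 = 131/30 / (11/15)
 = 131/22

5.9545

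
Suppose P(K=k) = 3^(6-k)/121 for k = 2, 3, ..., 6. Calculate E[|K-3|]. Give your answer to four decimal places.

E[|K-3|] = Σ |k-3|·P(K=k)
 = 1·81/121 + 0·27/121 + 1·9/121 + 2·3/121 + 3·1/121
 = 81/121 + 0 + 9/121 + 6/121 + 3/121
 = 9/11

0.8182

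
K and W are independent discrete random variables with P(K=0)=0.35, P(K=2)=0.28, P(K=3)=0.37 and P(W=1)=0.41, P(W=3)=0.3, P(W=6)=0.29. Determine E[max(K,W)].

3.4682

E[max(K,W)] = Σ_k Σ_w max(k,w) · P(K=k)P(W=w)
 = 1·0.1435 + 3·0.105 + 6·0.1015 + 2·0.1148 + 3·0.084 + 6·0.0812 + 3·0.1517 + 3·0.111 + 6·0.1073
 = 0.1435 + 0.315 + 0.609 + 0.2296 + 0.252 + 0.4872 + 0.4551 + 0.333 + 0.6438
 = 3.4682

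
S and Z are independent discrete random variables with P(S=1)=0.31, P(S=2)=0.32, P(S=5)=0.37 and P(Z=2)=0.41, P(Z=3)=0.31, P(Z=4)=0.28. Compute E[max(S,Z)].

E[max(S,Z)] = Σ_s Σ_z max(s,z) · P(S=s)P(Z=z)
 = 2·0.1271 + 3·0.0961 + 4·0.0868 + 2·0.1312 + 3·0.0992 + 4·0.0896 + 5·0.1517 + 5·0.1147 + 5·0.1036
 = 0.2542 + 0.2883 + 0.3472 + 0.2624 + 0.2976 + 0.3584 + 0.7585 + 0.5735 + 0.518
 = 3.6581

3.6581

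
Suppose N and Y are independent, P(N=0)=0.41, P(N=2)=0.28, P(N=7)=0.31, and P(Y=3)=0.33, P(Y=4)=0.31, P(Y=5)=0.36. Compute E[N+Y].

6.76

E[N+Y] = Σ_n Σ_y (n+y) · P(N=n)P(Y=y)
 = 3·0.1353 + 4·0.1271 + 5·0.1476 + 5·0.0924 + 6·0.0868 + 7·0.1008 + 10·0.1023 + 11·0.0961 + 12·0.1116
 = 0.4059 + 0.5084 + 0.738 + 0.462 + 0.5208 + 0.7056 + 1.023 + 1.0571 + 1.3392
 = 6.76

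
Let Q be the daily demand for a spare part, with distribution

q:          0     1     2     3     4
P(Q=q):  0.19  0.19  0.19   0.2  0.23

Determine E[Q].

2.09

E[Q] = Σ q·P(Q=q)
 = 0·0.19 + 1·0.19 + 2·0.19 + 3·0.2 + 4·0.23
 = 0 + 0.19 + 0.38 + 0.6 + 0.92
 = 2.09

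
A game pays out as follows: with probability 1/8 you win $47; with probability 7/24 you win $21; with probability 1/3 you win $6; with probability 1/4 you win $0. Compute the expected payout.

E[payout] = 47·1/8 + 21·7/24 + 6·1/3 + 0·1/4
 = 47/8 + 49/8 + 2 + 0
 = 14

14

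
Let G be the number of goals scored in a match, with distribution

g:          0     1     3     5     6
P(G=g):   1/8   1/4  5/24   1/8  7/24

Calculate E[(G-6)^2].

E[(G-6)^2] = Σ (g-6)^2·P(G=g)
 = 36·1/8 + 25·1/4 + 9·5/24 + 1·1/8 + 0·7/24
 = 9/2 + 25/4 + 15/8 + 1/8 + 0
 = 51/4

12.75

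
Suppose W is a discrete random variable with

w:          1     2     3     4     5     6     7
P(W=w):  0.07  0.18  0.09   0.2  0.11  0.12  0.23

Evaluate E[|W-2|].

2.52

E[|W-2|] = Σ |w-2|·P(W=w)
 = 1·0.07 + 0·0.18 + 1·0.09 + 2·0.2 + 3·0.11 + 4·0.12 + 5·0.23
 = 0.07 + 0 + 0.09 + 0.4 + 0.33 + 0.48 + 1.15
 = 2.52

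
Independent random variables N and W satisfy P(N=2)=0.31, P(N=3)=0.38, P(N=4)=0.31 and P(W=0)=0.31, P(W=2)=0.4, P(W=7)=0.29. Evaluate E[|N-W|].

E[|N-W|] = Σ_n Σ_w |n-w| · P(N=n)P(W=w)
 = 2·0.0961 + 0·0.124 + 5·0.0899 + 3·0.1178 + 1·0.152 + 4·0.1102 + 4·0.0961 + 2·0.124 + 3·0.0899
 = 0.1922 + 0 + 0.4495 + 0.3534 + 0.152 + 0.4408 + 0.3844 + 0.248 + 0.2697
 = 2.49

2.49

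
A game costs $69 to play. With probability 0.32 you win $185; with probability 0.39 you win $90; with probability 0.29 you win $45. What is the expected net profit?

E[payout] = 185·0.32 + 90·0.39 + 45·0.29
 = 59.2 + 35.1 + 13.05
 = 107.35
Net = 107.35 - 69 = 38.35

38.35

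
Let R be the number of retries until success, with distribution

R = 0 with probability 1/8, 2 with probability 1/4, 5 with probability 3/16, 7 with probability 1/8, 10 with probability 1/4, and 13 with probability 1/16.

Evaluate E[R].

5.625

E[R] = Σ r·P(R=r)
 = 0·1/8 + 2·1/4 + 5·3/16 + 7·1/8 + 10·1/4 + 13·1/16
 = 0 + 1/2 + 15/16 + 7/8 + 5/2 + 13/16
 = 45/8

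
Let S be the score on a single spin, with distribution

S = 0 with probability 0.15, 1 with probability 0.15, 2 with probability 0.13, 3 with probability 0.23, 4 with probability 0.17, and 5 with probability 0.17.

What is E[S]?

E[S] = Σ s·P(S=s)
 = 0·0.15 + 1·0.15 + 2·0.13 + 3·0.23 + 4·0.17 + 5·0.17
 = 0 + 0.15 + 0.26 + 0.69 + 0.68 + 0.85
 = 2.63

2.63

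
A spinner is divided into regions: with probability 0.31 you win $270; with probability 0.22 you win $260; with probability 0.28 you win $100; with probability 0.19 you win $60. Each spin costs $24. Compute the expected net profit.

E[payout] = 270·0.31 + 260·0.22 + 100·0.28 + 60·0.19
 = 83.7 + 57.2 + 28 + 11.4
 = 180.3
Net = 180.3 - 24 = 156.3

156.3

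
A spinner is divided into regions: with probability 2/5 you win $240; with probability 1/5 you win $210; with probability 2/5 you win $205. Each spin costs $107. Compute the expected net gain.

E[payout] = 240·2/5 + 210·1/5 + 205·2/5
 = 96 + 42 + 82
 = 220
Net = 220 - 107 = 113

113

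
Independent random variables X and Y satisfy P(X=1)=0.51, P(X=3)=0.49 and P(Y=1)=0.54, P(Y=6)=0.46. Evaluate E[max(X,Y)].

E[max(X,Y)] = Σ_x Σ_y max(x,y) · P(X=x)P(Y=y)
 = 1·0.2754 + 6·0.2346 + 3·0.2646 + 6·0.2254
 = 0.2754 + 1.4076 + 0.7938 + 1.3524
 = 3.8292

3.8292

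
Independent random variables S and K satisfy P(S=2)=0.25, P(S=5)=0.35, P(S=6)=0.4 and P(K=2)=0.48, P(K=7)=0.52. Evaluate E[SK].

E[SK] = Σ_s Σ_k sk · P(S=s)P(K=k)
 = 4·0.12 + 14·0.13 + 10·0.168 + 35·0.182 + 12·0.192 + 42·0.208
 = 0.48 + 1.82 + 1.68 + 6.37 + 2.304 + 8.736
 = 21.39

21.39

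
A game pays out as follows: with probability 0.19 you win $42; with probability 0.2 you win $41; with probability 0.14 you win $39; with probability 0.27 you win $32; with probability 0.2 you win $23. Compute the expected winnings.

E[payout] = 42·0.19 + 41·0.2 + 39·0.14 + 32·0.27 + 23·0.2
 = 7.98 + 8.2 + 5.46 + 8.64 + 4.6
 = 34.88

34.88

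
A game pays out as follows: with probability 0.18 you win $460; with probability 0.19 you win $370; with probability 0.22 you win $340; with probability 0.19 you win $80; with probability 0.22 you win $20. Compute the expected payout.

E[payout] = 460·0.18 + 370·0.19 + 340·0.22 + 80·0.19 + 20·0.22
 = 82.8 + 70.3 + 74.8 + 15.2 + 4.4
 = 247.5

247.5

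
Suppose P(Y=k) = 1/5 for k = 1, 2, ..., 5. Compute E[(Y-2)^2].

3

E[(Y-2)^2] = Σ (y-2)^2·P(Y=y)
 = 1·1/5 + 0·1/5 + 1·1/5 + 4·1/5 + 9·1/5
 = 1/5 + 0 + 1/5 + 4/5 + 9/5
 = 3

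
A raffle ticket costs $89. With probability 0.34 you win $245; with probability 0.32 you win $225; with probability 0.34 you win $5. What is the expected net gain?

E[payout] = 245·0.34 + 225·0.32 + 5·0.34
 = 83.3 + 72 + 1.7
 = 157
Net = 157 - 89 = 68

68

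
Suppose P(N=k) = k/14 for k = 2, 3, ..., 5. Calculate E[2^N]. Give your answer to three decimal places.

18.286

E[2^N] = Σ 2^n·P(N=n)
 = 4·1/7 + 8·3/14 + 16·2/7 + 32·5/14
 = 4/7 + 12/7 + 32/7 + 80/7
 = 128/7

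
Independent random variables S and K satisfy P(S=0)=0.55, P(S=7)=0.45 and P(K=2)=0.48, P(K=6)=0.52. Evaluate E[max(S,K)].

5.394

E[max(S,K)] = Σ_s Σ_k max(s,k) · P(S=s)P(K=k)
 = 2·0.264 + 6·0.286 + 7·0.216 + 7·0.234
 = 0.528 + 1.716 + 1.512 + 1.638
 = 5.394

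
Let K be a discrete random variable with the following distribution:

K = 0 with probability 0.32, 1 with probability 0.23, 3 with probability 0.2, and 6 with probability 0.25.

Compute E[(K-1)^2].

E[(K-1)^2] = Σ (k-1)^2·P(K=k)
 = 1·0.32 + 0·0.23 + 4·0.2 + 25·0.25
 = 0.32 + 0 + 0.8 + 6.25
 = 7.37

7.37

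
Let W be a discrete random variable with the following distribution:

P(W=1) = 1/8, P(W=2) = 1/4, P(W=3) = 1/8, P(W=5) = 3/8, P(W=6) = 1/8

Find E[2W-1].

E[2W-1] = Σ (2w-1)·P(W=w)
 = 1·1/8 + 3·1/4 + 5·1/8 + 9·3/8 + 11·1/8
 = 1/8 + 3/4 + 5/8 + 27/8 + 11/8
 = 25/4

6.25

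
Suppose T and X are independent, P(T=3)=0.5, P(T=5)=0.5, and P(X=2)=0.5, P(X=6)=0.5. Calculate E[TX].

16

E[TX] = Σ_t Σ_x tx · P(T=t)P(X=x)
 = 6·0.25 + 18·0.25 + 10·0.25 + 30·0.25
 = 1.5 + 4.5 + 2.5 + 7.5
 = 16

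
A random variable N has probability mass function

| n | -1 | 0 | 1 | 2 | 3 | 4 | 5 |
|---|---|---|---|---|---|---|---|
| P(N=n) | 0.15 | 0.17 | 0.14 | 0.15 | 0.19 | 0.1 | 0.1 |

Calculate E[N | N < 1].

-0.46875

P(N < 1) = 0.15 + 0.17 = 0.32.
E[N | N < 1] = [(-1)·0.15 + 0·0.17] / 0.32
 = -0.15 / 0.32
 = -15/32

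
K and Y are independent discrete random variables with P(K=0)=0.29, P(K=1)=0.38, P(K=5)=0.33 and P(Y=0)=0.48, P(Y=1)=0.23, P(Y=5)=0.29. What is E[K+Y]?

3.71

E[K+Y] = Σ_k Σ_y (k+y) · P(K=k)P(Y=y)
 = 0·0.1392 + 1·0.0667 + 5·0.0841 + 1·0.1824 + 2·0.0874 + 6·0.1102 + 5·0.1584 + 6·0.0759 + 10·0.0957
 = 0 + 0.0667 + 0.4205 + 0.1824 + 0.1748 + 0.6612 + 0.792 + 0.4554 + 0.957
 = 3.71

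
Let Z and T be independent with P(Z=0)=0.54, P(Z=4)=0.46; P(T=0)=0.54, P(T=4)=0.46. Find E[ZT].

E[ZT] = Σ_z Σ_t zt · P(Z=z)P(T=t)
 = 0·0.2916 + 0·0.2484 + 0·0.2484 + 16·0.2116
 = 0 + 0 + 0 + 3.3856
 = 3.3856

3.3856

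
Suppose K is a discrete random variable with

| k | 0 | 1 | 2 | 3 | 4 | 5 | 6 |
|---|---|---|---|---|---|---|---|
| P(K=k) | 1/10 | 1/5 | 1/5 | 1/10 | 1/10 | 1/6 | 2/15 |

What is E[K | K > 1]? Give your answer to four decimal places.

P(K > 1) = 1/5 + 1/10 + 1/10 + 1/6 + 2/15 = 7/10.
E[K | K > 1] = [2·1/5 + 3·1/10 + 4·1/10 + 5·1/6 + 6·2/15] / (7/10)
 = 41/15 / (7/10)
 = 82/21

3.9048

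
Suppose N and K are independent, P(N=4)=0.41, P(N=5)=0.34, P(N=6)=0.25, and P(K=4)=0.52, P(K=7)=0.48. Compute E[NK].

E[NK] = Σ_n Σ_k nk · P(N=n)P(K=k)
 = 16·0.2132 + 28·0.1968 + 20·0.1768 + 35·0.1632 + 24·0.13 + 42·0.12
 = 3.4112 + 5.5104 + 3.536 + 5.712 + 3.12 + 5.04
 = 26.3296

26.3296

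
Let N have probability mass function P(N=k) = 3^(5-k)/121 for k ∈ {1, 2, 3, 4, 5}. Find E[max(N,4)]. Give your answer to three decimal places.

E[max(N,4)] = Σ max(n,4)·P(N=n)
 = 4·81/121 + 4·27/121 + 4·9/121 + 4·3/121 + 5·1/121
 = 324/121 + 108/121 + 36/121 + 12/121 + 5/121
 = 485/121

4.008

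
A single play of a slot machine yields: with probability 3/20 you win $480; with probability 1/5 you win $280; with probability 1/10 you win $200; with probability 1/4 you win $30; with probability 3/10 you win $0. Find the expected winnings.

E[payout] = 480·3/20 + 280·1/5 + 200·1/10 + 30·1/4 + 0·3/10
 = 72 + 56 + 20 + 15/2 + 0
 = 311/2

155.5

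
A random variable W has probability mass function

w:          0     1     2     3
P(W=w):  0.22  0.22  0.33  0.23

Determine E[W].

E[W] = Σ w·P(W=w)
 = 0·0.22 + 1·0.22 + 2·0.33 + 3·0.23
 = 0 + 0.22 + 0.66 + 0.69
 = 1.57

1.57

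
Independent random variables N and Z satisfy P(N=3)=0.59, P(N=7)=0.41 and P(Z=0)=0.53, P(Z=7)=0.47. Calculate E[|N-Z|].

3.5684

E[|N-Z|] = Σ_n Σ_z |n-z| · P(N=n)P(Z=z)
 = 3·0.3127 + 4·0.2773 + 7·0.2173 + 0·0.1927
 = 0.9381 + 1.1092 + 1.5211 + 0
 = 3.5684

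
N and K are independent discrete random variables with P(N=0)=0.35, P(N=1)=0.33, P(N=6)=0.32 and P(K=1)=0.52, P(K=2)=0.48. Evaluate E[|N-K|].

E[|N-K|] = Σ_n Σ_k |n-k| · P(N=n)P(K=k)
 = 1·0.182 + 2·0.168 + 0·0.1716 + 1·0.1584 + 5·0.1664 + 4·0.1536
 = 0.182 + 0.336 + 0 + 0.1584 + 0.832 + 0.6144
 = 2.1228

2.1228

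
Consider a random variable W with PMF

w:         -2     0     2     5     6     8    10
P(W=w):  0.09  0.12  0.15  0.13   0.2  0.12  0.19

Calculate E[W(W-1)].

E[W(W-1)] = Σ w(w-1)·P(W=w)
 = 6·0.09 + 0·0.12 + 2·0.15 + 20·0.13 + 30·0.2 + 56·0.12 + 90·0.19
 = 0.54 + 0 + 0.3 + 2.6 + 6 + 6.72 + 17.1
 = 33.26

33.26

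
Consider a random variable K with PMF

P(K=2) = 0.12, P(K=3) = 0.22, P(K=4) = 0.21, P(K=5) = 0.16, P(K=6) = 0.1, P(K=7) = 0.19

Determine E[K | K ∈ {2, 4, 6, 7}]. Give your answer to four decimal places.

P(K ∈ {2, 4, 6, 7}) = 0.12 + 0.21 + 0.1 + 0.19 = 0.62.
E[K | K ∈ {2, 4, 6, 7}] = [2·0.12 + 4·0.21 + 6·0.1 + 7·0.19] / 0.62
 = 3.01 / 0.62
 = 301/62

4.8548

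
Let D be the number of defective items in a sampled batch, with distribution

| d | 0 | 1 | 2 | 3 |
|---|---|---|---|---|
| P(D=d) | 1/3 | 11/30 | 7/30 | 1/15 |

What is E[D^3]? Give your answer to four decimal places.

4.0333

E[D^3] = Σ d^3·P(D=d)
 = 0·1/3 + 1·11/30 + 8·7/30 + 27·1/15
 = 0 + 11/30 + 28/15 + 9/5
 = 121/30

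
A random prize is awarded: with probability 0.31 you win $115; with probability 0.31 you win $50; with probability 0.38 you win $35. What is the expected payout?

E[payout] = 115·0.31 + 50·0.31 + 35·0.38
 = 35.65 + 15.5 + 13.3
 = 64.45

64.45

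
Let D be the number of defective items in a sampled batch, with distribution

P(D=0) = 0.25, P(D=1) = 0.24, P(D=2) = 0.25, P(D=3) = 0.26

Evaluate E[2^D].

3.81

E[2^D] = Σ 2^d·P(D=d)
 = 1·0.25 + 2·0.24 + 4·0.25 + 8·0.26
 = 0.25 + 0.48 + 1 + 2.08
 = 3.81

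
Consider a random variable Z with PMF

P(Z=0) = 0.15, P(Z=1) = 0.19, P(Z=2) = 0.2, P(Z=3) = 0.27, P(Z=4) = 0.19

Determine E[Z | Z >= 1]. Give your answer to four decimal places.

P(Z >= 1) = 0.19 + 0.2 + 0.27 + 0.19 = 0.85.
E[Z | Z >= 1] = [1·0.19 + 2·0.2 + 3·0.27 + 4·0.19] / 0.85
 = 2.16 / 0.85
 = 216/85

2.5412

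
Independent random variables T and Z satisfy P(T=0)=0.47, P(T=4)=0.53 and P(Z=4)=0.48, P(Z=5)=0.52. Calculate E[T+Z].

6.64

E[T+Z] = Σ_t Σ_z (t+z) · P(T=t)P(Z=z)
 = 4·0.2256 + 5·0.2444 + 8·0.2544 + 9·0.2756
 = 0.9024 + 1.222 + 2.0352 + 2.4804
 = 6.64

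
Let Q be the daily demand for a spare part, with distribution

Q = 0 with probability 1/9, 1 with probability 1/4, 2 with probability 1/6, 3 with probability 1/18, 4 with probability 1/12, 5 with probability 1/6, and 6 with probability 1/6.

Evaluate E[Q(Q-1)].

E[Q(Q-1)] = Σ q(q-1)·P(Q=q)
 = 0·1/9 + 0·1/4 + 2·1/6 + 6·1/18 + 12·1/12 + 20·1/6 + 30·1/6
 = 0 + 0 + 1/3 + 1/3 + 1 + 10/3 + 5
 = 10

10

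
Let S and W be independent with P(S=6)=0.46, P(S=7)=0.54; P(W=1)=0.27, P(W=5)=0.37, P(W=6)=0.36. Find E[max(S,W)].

6.54

E[max(S,W)] = Σ_s Σ_w max(s,w) · P(S=s)P(W=w)
 = 6·0.1242 + 6·0.1702 + 6·0.1656 + 7·0.1458 + 7·0.1998 + 7·0.1944
 = 0.7452 + 1.0212 + 0.9936 + 1.0206 + 1.3986 + 1.3608
 = 6.54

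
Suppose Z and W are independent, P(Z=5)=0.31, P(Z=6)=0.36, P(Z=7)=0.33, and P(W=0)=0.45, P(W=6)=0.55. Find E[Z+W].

E[Z+W] = Σ_z Σ_w (z+w) · P(Z=z)P(W=w)
 = 5·0.1395 + 11·0.1705 + 6·0.162 + 12·0.198 + 7·0.1485 + 13·0.1815
 = 0.6975 + 1.8755 + 0.972 + 2.376 + 1.0395 + 2.3595
 = 9.32

9.32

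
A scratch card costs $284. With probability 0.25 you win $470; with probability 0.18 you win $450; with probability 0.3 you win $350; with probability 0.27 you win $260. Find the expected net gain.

E[payout] = 470·0.25 + 450·0.18 + 350·0.3 + 260·0.27
 = 117.5 + 81 + 105 + 70.2
 = 373.7
Net = 373.7 - 284 = 89.7

89.7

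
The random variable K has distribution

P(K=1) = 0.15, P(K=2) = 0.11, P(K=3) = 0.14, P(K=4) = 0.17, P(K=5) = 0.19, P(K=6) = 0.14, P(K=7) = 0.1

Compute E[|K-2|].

E[|K-2|] = Σ |k-2|·P(K=k)
 = 1·0.15 + 0·0.11 + 1·0.14 + 2·0.17 + 3·0.19 + 4·0.14 + 5·0.1
 = 0.15 + 0 + 0.14 + 0.34 + 0.57 + 0.56 + 0.5
 = 2.26

2.26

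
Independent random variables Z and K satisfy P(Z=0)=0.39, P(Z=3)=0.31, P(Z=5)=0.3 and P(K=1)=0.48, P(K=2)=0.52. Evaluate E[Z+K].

3.95

E[Z+K] = Σ_z Σ_k (z+k) · P(Z=z)P(K=k)
 = 1·0.1872 + 2·0.2028 + 4·0.1488 + 5·0.1612 + 6·0.144 + 7·0.156
 = 0.1872 + 0.4056 + 0.5952 + 0.806 + 0.864 + 1.092
 = 3.95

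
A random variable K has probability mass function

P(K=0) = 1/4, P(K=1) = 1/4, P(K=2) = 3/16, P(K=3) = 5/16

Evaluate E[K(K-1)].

2.25

E[K(K-1)] = Σ k(k-1)·P(K=k)
 = 0·1/4 + 0·1/4 + 2·3/16 + 6·5/16
 = 0 + 0 + 3/8 + 15/8
 = 9/4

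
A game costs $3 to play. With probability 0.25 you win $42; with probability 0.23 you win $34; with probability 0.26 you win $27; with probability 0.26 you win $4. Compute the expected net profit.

E[payout] = 42·0.25 + 34·0.23 + 27·0.26 + 4·0.26
 = 10.5 + 7.82 + 7.02 + 1.04
 = 26.38
Net = 26.38 - 3 = 23.38

23.38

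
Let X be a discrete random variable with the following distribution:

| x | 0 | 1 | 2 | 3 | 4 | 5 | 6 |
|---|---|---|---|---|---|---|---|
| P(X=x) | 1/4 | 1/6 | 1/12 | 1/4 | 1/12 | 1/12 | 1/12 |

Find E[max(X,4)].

4.25

E[max(X,4)] = Σ max(x,4)·P(X=x)
 = 4·1/4 + 4·1/6 + 4·1/12 + 4·1/4 + 4·1/12 + 5·1/12 + 6·1/12
 = 1 + 2/3 + 1/3 + 1 + 1/3 + 5/12 + 1/2
 = 17/4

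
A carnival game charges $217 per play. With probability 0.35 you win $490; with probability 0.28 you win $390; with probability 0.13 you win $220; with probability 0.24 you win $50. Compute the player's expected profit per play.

E[payout] = 490·0.35 + 390·0.28 + 220·0.13 + 50·0.24
 = 171.5 + 109.2 + 28.6 + 12
 = 321.3
Net = 321.3 - 217 = 104.3

104.3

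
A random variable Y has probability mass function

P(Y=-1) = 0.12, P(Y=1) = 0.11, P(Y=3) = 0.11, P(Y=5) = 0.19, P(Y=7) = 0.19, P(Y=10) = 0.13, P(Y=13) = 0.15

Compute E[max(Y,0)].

E[max(Y,0)] = Σ max(y,0)·P(Y=y)
 = 0·0.12 + 1·0.11 + 3·0.11 + 5·0.19 + 7·0.19 + 10·0.13 + 13·0.15
 = 0 + 0.11 + 0.33 + 0.95 + 1.33 + 1.3 + 1.95
 = 5.97

5.97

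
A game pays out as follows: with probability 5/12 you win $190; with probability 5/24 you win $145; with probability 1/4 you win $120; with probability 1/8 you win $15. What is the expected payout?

141.25

E[payout] = 190·5/12 + 145·5/24 + 120·1/4 + 15·1/8
 = 475/6 + 725/24 + 30 + 15/8
 = 565/4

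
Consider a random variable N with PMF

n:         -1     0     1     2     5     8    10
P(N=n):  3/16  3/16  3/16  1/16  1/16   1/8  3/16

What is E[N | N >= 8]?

9.2

P(N >= 8) = 1/8 + 3/16 = 5/16.
E[N | N >= 8] = [8·1/8 + 10·3/16] / (5/16)
 = 23/8 / (5/16)
 = 46/5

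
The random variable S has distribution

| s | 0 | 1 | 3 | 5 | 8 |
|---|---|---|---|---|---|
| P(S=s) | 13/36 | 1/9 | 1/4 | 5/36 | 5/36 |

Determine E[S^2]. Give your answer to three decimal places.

14.722

E[S^2] = Σ s^2·P(S=s)
 = 0·13/36 + 1·1/9 + 9·1/4 + 25·5/36 + 64·5/36
 = 0 + 1/9 + 9/4 + 125/36 + 80/9
 = 265/18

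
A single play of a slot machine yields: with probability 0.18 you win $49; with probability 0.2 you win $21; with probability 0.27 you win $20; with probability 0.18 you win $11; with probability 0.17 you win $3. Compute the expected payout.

E[payout] = 49·0.18 + 21·0.2 + 20·0.27 + 11·0.18 + 3·0.17
 = 8.82 + 4.2 + 5.4 + 1.98 + 0.51
 = 20.91

20.91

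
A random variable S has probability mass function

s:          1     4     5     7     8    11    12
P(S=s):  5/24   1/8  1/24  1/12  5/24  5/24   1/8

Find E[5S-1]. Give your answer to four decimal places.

33.7917

E[5S-1] = Σ (5s-1)·P(S=s)
 = 4·5/24 + 19·1/8 + 24·1/24 + 34·1/12 + 39·5/24 + 54·5/24 + 59·1/8
 = 5/6 + 19/8 + 1 + 17/6 + 65/8 + 45/4 + 59/8
 = 811/24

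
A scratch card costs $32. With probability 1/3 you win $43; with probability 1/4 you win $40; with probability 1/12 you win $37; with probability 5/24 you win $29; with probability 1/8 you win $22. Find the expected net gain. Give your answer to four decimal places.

4.2083

E[payout] = 43·1/3 + 40·1/4 + 37·1/12 + 29·5/24 + 22·1/8
 = 43/3 + 10 + 37/12 + 145/24 + 11/4
 = 869/24
Net = 869/24 - 32 = 101/24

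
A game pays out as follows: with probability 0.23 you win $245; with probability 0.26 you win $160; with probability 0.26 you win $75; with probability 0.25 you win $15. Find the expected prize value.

E[payout] = 245·0.23 + 160·0.26 + 75·0.26 + 15·0.25
 = 56.35 + 41.6 + 19.5 + 3.75
 = 121.2

121.2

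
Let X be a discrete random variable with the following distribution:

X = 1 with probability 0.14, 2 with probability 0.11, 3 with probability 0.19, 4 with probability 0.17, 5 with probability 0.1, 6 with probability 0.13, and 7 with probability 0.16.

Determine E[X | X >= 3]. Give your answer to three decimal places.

4.867

P(X >= 3) = 0.19 + 0.17 + 0.1 + 0.13 + 0.16 = 0.75.
E[X | X >= 3] = [3·0.19 + 4·0.17 + 5·0.1 + 6·0.13 + 7·0.16] / 0.75
 = 3.65 / 0.75
 = 73/15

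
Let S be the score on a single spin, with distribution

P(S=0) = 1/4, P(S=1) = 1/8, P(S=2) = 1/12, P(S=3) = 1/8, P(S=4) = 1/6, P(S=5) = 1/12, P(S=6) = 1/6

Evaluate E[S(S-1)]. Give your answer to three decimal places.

9.583

E[S(S-1)] = Σ s(s-1)·P(S=s)
 = 0·1/4 + 0·1/8 + 2·1/12 + 6·1/8 + 12·1/6 + 20·1/12 + 30·1/6
 = 0 + 0 + 1/6 + 3/4 + 2 + 5/3 + 5
 = 115/12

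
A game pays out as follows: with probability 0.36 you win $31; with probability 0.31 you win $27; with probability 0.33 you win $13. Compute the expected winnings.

23.82

E[payout] = 31·0.36 + 27·0.31 + 13·0.33
 = 11.16 + 8.37 + 4.29
 = 23.82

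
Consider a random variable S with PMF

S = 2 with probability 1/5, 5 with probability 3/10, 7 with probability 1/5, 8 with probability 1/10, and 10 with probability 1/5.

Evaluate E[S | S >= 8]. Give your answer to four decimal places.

P(S >= 8) = 1/10 + 1/5 = 3/10.
E[S | S >= 8] = [8·1/10 + 10·1/5] / (3/10)
 = 14/5 / (3/10)
 = 28/3

9.3333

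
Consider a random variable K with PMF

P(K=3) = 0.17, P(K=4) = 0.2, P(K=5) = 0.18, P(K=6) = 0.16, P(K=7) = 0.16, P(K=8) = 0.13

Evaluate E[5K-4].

22.65

E[5K-4] = Σ (5k-4)·P(K=k)
 = 11·0.17 + 16·0.2 + 21·0.18 + 26·0.16 + 31·0.16 + 36·0.13
 = 1.87 + 3.2 + 3.78 + 4.16 + 4.96 + 4.68
 = 22.65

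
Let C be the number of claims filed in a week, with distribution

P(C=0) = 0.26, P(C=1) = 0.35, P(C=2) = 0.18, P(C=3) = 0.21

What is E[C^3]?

7.46

E[C^3] = Σ c^3·P(C=c)
 = 0·0.26 + 1·0.35 + 8·0.18 + 27·0.21
 = 0 + 0.35 + 1.44 + 5.67
 = 7.46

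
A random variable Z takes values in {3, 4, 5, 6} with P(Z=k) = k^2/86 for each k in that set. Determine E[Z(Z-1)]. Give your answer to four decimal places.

21.2326

E[Z(Z-1)] = Σ z(z-1)·P(Z=z)
 = 6·9/86 + 12·8/43 + 20·25/86 + 30·18/43
 = 27/43 + 96/43 + 250/43 + 540/43
 = 913/43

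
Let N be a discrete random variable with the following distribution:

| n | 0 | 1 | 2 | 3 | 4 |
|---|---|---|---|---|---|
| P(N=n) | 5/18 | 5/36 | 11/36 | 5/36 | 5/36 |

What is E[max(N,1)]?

2

E[max(N,1)] = Σ max(n,1)·P(N=n)
 = 1·5/18 + 1·5/36 + 2·11/36 + 3·5/36 + 4·5/36
 = 5/18 + 5/36 + 11/18 + 5/12 + 5/9
 = 2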